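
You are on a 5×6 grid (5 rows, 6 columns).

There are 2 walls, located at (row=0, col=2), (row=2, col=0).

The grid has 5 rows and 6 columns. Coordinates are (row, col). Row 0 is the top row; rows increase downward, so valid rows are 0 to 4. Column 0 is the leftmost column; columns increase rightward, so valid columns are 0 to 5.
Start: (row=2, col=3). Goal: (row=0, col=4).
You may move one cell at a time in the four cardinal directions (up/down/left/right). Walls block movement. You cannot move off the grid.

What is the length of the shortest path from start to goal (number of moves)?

BFS from (row=2, col=3) until reaching (row=0, col=4):
  Distance 0: (row=2, col=3)
  Distance 1: (row=1, col=3), (row=2, col=2), (row=2, col=4), (row=3, col=3)
  Distance 2: (row=0, col=3), (row=1, col=2), (row=1, col=4), (row=2, col=1), (row=2, col=5), (row=3, col=2), (row=3, col=4), (row=4, col=3)
  Distance 3: (row=0, col=4), (row=1, col=1), (row=1, col=5), (row=3, col=1), (row=3, col=5), (row=4, col=2), (row=4, col=4)  <- goal reached here
One shortest path (3 moves): (row=2, col=3) -> (row=2, col=4) -> (row=1, col=4) -> (row=0, col=4)

Answer: Shortest path length: 3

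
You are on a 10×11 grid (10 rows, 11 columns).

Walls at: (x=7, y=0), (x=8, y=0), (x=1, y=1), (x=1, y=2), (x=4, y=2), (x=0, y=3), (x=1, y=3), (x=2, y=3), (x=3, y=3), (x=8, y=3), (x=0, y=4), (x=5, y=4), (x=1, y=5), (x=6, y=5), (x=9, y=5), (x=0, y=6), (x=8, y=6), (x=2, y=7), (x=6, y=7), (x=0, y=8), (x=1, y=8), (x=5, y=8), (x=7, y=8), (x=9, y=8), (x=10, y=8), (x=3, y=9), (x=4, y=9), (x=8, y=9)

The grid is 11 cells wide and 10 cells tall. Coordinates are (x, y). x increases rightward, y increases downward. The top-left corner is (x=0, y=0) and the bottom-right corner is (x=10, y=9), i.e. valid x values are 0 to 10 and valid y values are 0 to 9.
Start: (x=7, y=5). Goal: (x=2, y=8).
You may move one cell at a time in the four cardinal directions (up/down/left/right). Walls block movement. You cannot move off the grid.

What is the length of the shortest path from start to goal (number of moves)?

BFS from (x=7, y=5) until reaching (x=2, y=8):
  Distance 0: (x=7, y=5)
  Distance 1: (x=7, y=4), (x=8, y=5), (x=7, y=6)
  Distance 2: (x=7, y=3), (x=6, y=4), (x=8, y=4), (x=6, y=6), (x=7, y=7)
  Distance 3: (x=7, y=2), (x=6, y=3), (x=9, y=4), (x=5, y=6), (x=8, y=7)
  Distance 4: (x=7, y=1), (x=6, y=2), (x=8, y=2), (x=5, y=3), (x=9, y=3), (x=10, y=4), (x=5, y=5), (x=4, y=6), (x=5, y=7), (x=9, y=7), (x=8, y=8)
  Distance 5: (x=6, y=1), (x=8, y=1), (x=5, y=2), (x=9, y=2), (x=4, y=3), (x=10, y=3), (x=4, y=5), (x=10, y=5), (x=3, y=6), (x=9, y=6), (x=4, y=7), (x=10, y=7)
  Distance 6: (x=6, y=0), (x=5, y=1), (x=9, y=1), (x=10, y=2), (x=4, y=4), (x=3, y=5), (x=2, y=6), (x=10, y=6), (x=3, y=7), (x=4, y=8)
  Distance 7: (x=5, y=0), (x=9, y=0), (x=4, y=1), (x=10, y=1), (x=3, y=4), (x=2, y=5), (x=1, y=6), (x=3, y=8)
  Distance 8: (x=4, y=0), (x=10, y=0), (x=3, y=1), (x=2, y=4), (x=1, y=7), (x=2, y=8)  <- goal reached here
One shortest path (8 moves): (x=7, y=5) -> (x=7, y=6) -> (x=6, y=6) -> (x=5, y=6) -> (x=4, y=6) -> (x=3, y=6) -> (x=3, y=7) -> (x=3, y=8) -> (x=2, y=8)

Answer: Shortest path length: 8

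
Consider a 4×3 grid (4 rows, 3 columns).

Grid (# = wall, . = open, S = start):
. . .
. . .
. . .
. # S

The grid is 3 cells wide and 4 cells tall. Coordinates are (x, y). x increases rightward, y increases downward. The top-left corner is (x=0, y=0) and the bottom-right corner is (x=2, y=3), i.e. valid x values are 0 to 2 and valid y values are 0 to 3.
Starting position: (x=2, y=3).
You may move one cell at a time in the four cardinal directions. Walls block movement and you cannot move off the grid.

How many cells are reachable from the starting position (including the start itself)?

Answer: Reachable cells: 11

Derivation:
BFS flood-fill from (x=2, y=3):
  Distance 0: (x=2, y=3)
  Distance 1: (x=2, y=2)
  Distance 2: (x=2, y=1), (x=1, y=2)
  Distance 3: (x=2, y=0), (x=1, y=1), (x=0, y=2)
  Distance 4: (x=1, y=0), (x=0, y=1), (x=0, y=3)
  Distance 5: (x=0, y=0)
Total reachable: 11 (grid has 11 open cells total)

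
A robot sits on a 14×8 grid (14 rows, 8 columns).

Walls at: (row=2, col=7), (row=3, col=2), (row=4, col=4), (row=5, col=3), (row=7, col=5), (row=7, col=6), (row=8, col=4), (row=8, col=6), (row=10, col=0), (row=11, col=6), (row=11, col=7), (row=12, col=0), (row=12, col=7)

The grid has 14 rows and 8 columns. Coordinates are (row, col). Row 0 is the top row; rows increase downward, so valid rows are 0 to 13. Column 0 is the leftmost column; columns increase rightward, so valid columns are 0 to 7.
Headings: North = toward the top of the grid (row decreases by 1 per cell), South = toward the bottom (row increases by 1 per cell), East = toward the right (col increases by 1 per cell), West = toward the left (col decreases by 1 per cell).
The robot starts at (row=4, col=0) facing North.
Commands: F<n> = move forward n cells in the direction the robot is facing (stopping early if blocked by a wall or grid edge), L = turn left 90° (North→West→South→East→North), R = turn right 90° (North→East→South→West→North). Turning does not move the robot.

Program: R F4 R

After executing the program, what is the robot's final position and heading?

Answer: Final position: (row=4, col=3), facing South

Derivation:
Start: (row=4, col=0), facing North
  R: turn right, now facing East
  F4: move forward 3/4 (blocked), now at (row=4, col=3)
  R: turn right, now facing South
Final: (row=4, col=3), facing South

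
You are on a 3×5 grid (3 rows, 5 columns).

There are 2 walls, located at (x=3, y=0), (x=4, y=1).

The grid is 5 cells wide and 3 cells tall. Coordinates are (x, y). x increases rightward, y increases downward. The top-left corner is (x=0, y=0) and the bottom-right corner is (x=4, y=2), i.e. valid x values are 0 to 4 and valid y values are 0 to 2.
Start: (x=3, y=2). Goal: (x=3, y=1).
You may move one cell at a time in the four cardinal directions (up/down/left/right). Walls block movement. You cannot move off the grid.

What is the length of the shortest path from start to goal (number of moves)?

BFS from (x=3, y=2) until reaching (x=3, y=1):
  Distance 0: (x=3, y=2)
  Distance 1: (x=3, y=1), (x=2, y=2), (x=4, y=2)  <- goal reached here
One shortest path (1 moves): (x=3, y=2) -> (x=3, y=1)

Answer: Shortest path length: 1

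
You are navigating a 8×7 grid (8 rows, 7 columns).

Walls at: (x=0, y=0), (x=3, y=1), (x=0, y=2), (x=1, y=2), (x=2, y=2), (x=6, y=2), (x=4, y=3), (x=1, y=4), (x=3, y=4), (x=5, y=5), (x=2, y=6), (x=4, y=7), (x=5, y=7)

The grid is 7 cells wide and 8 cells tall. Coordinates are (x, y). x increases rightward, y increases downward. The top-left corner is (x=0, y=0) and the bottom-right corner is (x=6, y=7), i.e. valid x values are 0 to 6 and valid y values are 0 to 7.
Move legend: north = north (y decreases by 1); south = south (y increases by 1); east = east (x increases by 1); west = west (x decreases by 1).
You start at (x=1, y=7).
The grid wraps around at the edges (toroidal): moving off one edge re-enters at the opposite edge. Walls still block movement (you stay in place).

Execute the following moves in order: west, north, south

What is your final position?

Answer: Final position: (x=0, y=7)

Derivation:
Start: (x=1, y=7)
  west (west): (x=1, y=7) -> (x=0, y=7)
  north (north): (x=0, y=7) -> (x=0, y=6)
  south (south): (x=0, y=6) -> (x=0, y=7)
Final: (x=0, y=7)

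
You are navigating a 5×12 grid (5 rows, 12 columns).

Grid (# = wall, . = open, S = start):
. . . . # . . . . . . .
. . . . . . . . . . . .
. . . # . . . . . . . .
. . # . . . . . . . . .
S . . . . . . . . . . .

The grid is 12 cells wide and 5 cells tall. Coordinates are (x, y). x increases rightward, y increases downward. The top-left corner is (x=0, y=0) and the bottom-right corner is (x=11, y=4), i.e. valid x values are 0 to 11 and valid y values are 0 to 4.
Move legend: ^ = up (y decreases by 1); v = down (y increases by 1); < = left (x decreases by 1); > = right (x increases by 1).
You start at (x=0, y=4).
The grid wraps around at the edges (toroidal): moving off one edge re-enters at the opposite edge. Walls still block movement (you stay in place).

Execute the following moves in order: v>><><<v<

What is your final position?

Answer: Final position: (x=11, y=1)

Derivation:
Start: (x=0, y=4)
  v (down): (x=0, y=4) -> (x=0, y=0)
  > (right): (x=0, y=0) -> (x=1, y=0)
  > (right): (x=1, y=0) -> (x=2, y=0)
  < (left): (x=2, y=0) -> (x=1, y=0)
  > (right): (x=1, y=0) -> (x=2, y=0)
  < (left): (x=2, y=0) -> (x=1, y=0)
  < (left): (x=1, y=0) -> (x=0, y=0)
  v (down): (x=0, y=0) -> (x=0, y=1)
  < (left): (x=0, y=1) -> (x=11, y=1)
Final: (x=11, y=1)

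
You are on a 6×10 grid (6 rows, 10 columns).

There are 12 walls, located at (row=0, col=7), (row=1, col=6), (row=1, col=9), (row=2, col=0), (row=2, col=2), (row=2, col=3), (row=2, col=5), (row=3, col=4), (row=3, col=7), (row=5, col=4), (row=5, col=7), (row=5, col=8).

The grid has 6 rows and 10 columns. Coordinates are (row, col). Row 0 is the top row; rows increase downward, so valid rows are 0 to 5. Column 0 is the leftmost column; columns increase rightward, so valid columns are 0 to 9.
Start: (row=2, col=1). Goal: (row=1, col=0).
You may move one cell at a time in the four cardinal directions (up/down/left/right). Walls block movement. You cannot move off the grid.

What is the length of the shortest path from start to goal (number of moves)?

BFS from (row=2, col=1) until reaching (row=1, col=0):
  Distance 0: (row=2, col=1)
  Distance 1: (row=1, col=1), (row=3, col=1)
  Distance 2: (row=0, col=1), (row=1, col=0), (row=1, col=2), (row=3, col=0), (row=3, col=2), (row=4, col=1)  <- goal reached here
One shortest path (2 moves): (row=2, col=1) -> (row=1, col=1) -> (row=1, col=0)

Answer: Shortest path length: 2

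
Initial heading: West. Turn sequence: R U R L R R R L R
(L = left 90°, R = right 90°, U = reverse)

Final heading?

Answer: Final heading: East

Derivation:
Start: West
  R (right (90° clockwise)) -> North
  U (U-turn (180°)) -> South
  R (right (90° clockwise)) -> West
  L (left (90° counter-clockwise)) -> South
  R (right (90° clockwise)) -> West
  R (right (90° clockwise)) -> North
  R (right (90° clockwise)) -> East
  L (left (90° counter-clockwise)) -> North
  R (right (90° clockwise)) -> East
Final: East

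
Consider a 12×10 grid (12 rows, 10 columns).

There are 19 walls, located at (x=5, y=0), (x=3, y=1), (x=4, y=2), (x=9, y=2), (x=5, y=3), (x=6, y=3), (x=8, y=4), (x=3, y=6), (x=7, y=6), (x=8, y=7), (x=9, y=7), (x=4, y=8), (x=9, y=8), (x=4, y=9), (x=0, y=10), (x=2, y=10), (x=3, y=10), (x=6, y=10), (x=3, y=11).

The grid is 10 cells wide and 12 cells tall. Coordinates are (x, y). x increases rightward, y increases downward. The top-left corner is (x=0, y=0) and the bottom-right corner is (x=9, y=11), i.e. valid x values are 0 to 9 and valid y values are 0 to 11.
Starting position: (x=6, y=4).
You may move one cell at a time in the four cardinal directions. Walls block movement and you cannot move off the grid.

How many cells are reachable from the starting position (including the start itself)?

Answer: Reachable cells: 101

Derivation:
BFS flood-fill from (x=6, y=4):
  Distance 0: (x=6, y=4)
  Distance 1: (x=5, y=4), (x=7, y=4), (x=6, y=5)
  Distance 2: (x=7, y=3), (x=4, y=4), (x=5, y=5), (x=7, y=5), (x=6, y=6)
  Distance 3: (x=7, y=2), (x=4, y=3), (x=8, y=3), (x=3, y=4), (x=4, y=5), (x=8, y=5), (x=5, y=6), (x=6, y=7)
  Distance 4: (x=7, y=1), (x=6, y=2), (x=8, y=2), (x=3, y=3), (x=9, y=3), (x=2, y=4), (x=3, y=5), (x=9, y=5), (x=4, y=6), (x=8, y=6), (x=5, y=7), (x=7, y=7), (x=6, y=8)
  Distance 5: (x=7, y=0), (x=6, y=1), (x=8, y=1), (x=3, y=2), (x=5, y=2), (x=2, y=3), (x=1, y=4), (x=9, y=4), (x=2, y=5), (x=9, y=6), (x=4, y=7), (x=5, y=8), (x=7, y=8), (x=6, y=9)
  Distance 6: (x=6, y=0), (x=8, y=0), (x=5, y=1), (x=9, y=1), (x=2, y=2), (x=1, y=3), (x=0, y=4), (x=1, y=5), (x=2, y=6), (x=3, y=7), (x=8, y=8), (x=5, y=9), (x=7, y=9)
  Distance 7: (x=9, y=0), (x=2, y=1), (x=4, y=1), (x=1, y=2), (x=0, y=3), (x=0, y=5), (x=1, y=6), (x=2, y=7), (x=3, y=8), (x=8, y=9), (x=5, y=10), (x=7, y=10)
  Distance 8: (x=2, y=0), (x=4, y=0), (x=1, y=1), (x=0, y=2), (x=0, y=6), (x=1, y=7), (x=2, y=8), (x=3, y=9), (x=9, y=9), (x=4, y=10), (x=8, y=10), (x=5, y=11), (x=7, y=11)
  Distance 9: (x=1, y=0), (x=3, y=0), (x=0, y=1), (x=0, y=7), (x=1, y=8), (x=2, y=9), (x=9, y=10), (x=4, y=11), (x=6, y=11), (x=8, y=11)
  Distance 10: (x=0, y=0), (x=0, y=8), (x=1, y=9), (x=9, y=11)
  Distance 11: (x=0, y=9), (x=1, y=10)
  Distance 12: (x=1, y=11)
  Distance 13: (x=0, y=11), (x=2, y=11)
Total reachable: 101 (grid has 101 open cells total)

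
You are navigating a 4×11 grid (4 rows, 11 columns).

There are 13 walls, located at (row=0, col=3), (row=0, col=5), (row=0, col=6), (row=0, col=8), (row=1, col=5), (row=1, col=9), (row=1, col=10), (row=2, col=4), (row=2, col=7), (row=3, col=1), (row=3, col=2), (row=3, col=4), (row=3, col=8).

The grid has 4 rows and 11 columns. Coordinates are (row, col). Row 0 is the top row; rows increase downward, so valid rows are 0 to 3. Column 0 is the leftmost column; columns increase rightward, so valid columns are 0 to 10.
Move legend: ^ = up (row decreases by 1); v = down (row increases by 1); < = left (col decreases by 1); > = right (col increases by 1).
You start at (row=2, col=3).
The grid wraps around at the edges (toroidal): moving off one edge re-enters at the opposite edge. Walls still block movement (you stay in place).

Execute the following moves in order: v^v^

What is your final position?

Answer: Final position: (row=2, col=3)

Derivation:
Start: (row=2, col=3)
  v (down): (row=2, col=3) -> (row=3, col=3)
  ^ (up): (row=3, col=3) -> (row=2, col=3)
  v (down): (row=2, col=3) -> (row=3, col=3)
  ^ (up): (row=3, col=3) -> (row=2, col=3)
Final: (row=2, col=3)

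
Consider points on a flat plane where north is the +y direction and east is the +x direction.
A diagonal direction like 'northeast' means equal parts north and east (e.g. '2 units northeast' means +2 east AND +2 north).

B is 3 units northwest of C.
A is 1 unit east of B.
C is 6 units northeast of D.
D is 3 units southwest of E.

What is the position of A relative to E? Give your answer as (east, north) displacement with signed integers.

Place E at the origin (east=0, north=0).
  D is 3 units southwest of E: delta (east=-3, north=-3); D at (east=-3, north=-3).
  C is 6 units northeast of D: delta (east=+6, north=+6); C at (east=3, north=3).
  B is 3 units northwest of C: delta (east=-3, north=+3); B at (east=0, north=6).
  A is 1 unit east of B: delta (east=+1, north=+0); A at (east=1, north=6).
Therefore A relative to E: (east=1, north=6).

Answer: A is at (east=1, north=6) relative to E.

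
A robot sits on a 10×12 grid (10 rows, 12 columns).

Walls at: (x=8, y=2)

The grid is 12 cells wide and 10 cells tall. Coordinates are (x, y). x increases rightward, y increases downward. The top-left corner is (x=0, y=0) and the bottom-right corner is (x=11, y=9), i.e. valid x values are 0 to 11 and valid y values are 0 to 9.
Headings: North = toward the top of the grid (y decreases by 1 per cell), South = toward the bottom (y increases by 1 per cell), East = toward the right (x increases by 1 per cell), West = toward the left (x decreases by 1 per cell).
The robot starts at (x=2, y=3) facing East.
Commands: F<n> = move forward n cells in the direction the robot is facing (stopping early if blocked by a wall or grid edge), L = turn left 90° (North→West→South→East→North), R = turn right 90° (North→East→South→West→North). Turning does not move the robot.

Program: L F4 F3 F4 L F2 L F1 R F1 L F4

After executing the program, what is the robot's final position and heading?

Answer: Final position: (x=0, y=5), facing South

Derivation:
Start: (x=2, y=3), facing East
  L: turn left, now facing North
  F4: move forward 3/4 (blocked), now at (x=2, y=0)
  F3: move forward 0/3 (blocked), now at (x=2, y=0)
  F4: move forward 0/4 (blocked), now at (x=2, y=0)
  L: turn left, now facing West
  F2: move forward 2, now at (x=0, y=0)
  L: turn left, now facing South
  F1: move forward 1, now at (x=0, y=1)
  R: turn right, now facing West
  F1: move forward 0/1 (blocked), now at (x=0, y=1)
  L: turn left, now facing South
  F4: move forward 4, now at (x=0, y=5)
Final: (x=0, y=5), facing South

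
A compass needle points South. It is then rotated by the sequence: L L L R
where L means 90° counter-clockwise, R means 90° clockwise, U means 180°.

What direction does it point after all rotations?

Start: South
  L (left (90° counter-clockwise)) -> East
  L (left (90° counter-clockwise)) -> North
  L (left (90° counter-clockwise)) -> West
  R (right (90° clockwise)) -> North
Final: North

Answer: Final heading: North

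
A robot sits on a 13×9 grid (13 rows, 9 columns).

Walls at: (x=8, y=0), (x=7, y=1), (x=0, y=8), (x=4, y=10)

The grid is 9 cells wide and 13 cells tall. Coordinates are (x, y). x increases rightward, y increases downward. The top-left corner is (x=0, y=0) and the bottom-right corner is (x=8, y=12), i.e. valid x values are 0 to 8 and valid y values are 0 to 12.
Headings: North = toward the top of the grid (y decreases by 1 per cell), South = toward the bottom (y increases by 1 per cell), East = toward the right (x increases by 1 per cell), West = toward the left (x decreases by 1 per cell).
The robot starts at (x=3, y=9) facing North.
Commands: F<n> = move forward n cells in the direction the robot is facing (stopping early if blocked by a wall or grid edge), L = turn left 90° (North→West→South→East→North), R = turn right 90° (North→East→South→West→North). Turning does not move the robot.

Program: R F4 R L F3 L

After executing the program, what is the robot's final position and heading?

Answer: Final position: (x=8, y=9), facing North

Derivation:
Start: (x=3, y=9), facing North
  R: turn right, now facing East
  F4: move forward 4, now at (x=7, y=9)
  R: turn right, now facing South
  L: turn left, now facing East
  F3: move forward 1/3 (blocked), now at (x=8, y=9)
  L: turn left, now facing North
Final: (x=8, y=9), facing North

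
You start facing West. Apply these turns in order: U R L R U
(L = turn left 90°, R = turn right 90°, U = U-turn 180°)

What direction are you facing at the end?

Start: West
  U (U-turn (180°)) -> East
  R (right (90° clockwise)) -> South
  L (left (90° counter-clockwise)) -> East
  R (right (90° clockwise)) -> South
  U (U-turn (180°)) -> North
Final: North

Answer: Final heading: North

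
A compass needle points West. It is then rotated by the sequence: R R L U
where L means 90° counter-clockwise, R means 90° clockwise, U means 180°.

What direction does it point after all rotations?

Start: West
  R (right (90° clockwise)) -> North
  R (right (90° clockwise)) -> East
  L (left (90° counter-clockwise)) -> North
  U (U-turn (180°)) -> South
Final: South

Answer: Final heading: South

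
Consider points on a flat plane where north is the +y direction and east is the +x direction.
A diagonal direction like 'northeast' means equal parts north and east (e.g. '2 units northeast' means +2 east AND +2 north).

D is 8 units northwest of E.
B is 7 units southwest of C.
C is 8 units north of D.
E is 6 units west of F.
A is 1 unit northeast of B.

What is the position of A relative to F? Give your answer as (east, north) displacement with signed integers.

Answer: A is at (east=-20, north=10) relative to F.

Derivation:
Place F at the origin (east=0, north=0).
  E is 6 units west of F: delta (east=-6, north=+0); E at (east=-6, north=0).
  D is 8 units northwest of E: delta (east=-8, north=+8); D at (east=-14, north=8).
  C is 8 units north of D: delta (east=+0, north=+8); C at (east=-14, north=16).
  B is 7 units southwest of C: delta (east=-7, north=-7); B at (east=-21, north=9).
  A is 1 unit northeast of B: delta (east=+1, north=+1); A at (east=-20, north=10).
Therefore A relative to F: (east=-20, north=10).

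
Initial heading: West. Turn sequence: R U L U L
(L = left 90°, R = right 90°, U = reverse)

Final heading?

Answer: Final heading: South

Derivation:
Start: West
  R (right (90° clockwise)) -> North
  U (U-turn (180°)) -> South
  L (left (90° counter-clockwise)) -> East
  U (U-turn (180°)) -> West
  L (left (90° counter-clockwise)) -> South
Final: South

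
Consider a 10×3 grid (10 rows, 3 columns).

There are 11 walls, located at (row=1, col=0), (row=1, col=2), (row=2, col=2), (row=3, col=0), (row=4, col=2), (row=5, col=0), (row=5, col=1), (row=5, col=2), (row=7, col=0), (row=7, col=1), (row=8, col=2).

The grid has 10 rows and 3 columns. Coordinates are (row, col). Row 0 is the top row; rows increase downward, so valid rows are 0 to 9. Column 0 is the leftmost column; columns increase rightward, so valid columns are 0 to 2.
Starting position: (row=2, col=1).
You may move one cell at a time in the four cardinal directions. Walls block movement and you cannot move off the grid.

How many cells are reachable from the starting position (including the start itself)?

BFS flood-fill from (row=2, col=1):
  Distance 0: (row=2, col=1)
  Distance 1: (row=1, col=1), (row=2, col=0), (row=3, col=1)
  Distance 2: (row=0, col=1), (row=3, col=2), (row=4, col=1)
  Distance 3: (row=0, col=0), (row=0, col=2), (row=4, col=0)
Total reachable: 10 (grid has 19 open cells total)

Answer: Reachable cells: 10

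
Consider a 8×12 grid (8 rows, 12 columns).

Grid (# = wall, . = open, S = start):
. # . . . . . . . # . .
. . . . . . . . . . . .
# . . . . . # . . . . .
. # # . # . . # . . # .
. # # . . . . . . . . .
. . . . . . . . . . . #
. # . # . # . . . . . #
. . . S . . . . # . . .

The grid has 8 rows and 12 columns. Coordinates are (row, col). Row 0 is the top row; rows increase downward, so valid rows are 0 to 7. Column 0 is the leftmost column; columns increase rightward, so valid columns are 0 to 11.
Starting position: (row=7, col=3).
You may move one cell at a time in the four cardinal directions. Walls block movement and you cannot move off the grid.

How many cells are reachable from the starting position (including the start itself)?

Answer: Reachable cells: 79

Derivation:
BFS flood-fill from (row=7, col=3):
  Distance 0: (row=7, col=3)
  Distance 1: (row=7, col=2), (row=7, col=4)
  Distance 2: (row=6, col=2), (row=6, col=4), (row=7, col=1), (row=7, col=5)
  Distance 3: (row=5, col=2), (row=5, col=4), (row=7, col=0), (row=7, col=6)
  Distance 4: (row=4, col=4), (row=5, col=1), (row=5, col=3), (row=5, col=5), (row=6, col=0), (row=6, col=6), (row=7, col=7)
  Distance 5: (row=4, col=3), (row=4, col=5), (row=5, col=0), (row=5, col=6), (row=6, col=7)
  Distance 6: (row=3, col=3), (row=3, col=5), (row=4, col=0), (row=4, col=6), (row=5, col=7), (row=6, col=8)
  Distance 7: (row=2, col=3), (row=2, col=5), (row=3, col=0), (row=3, col=6), (row=4, col=7), (row=5, col=8), (row=6, col=9)
  Distance 8: (row=1, col=3), (row=1, col=5), (row=2, col=2), (row=2, col=4), (row=4, col=8), (row=5, col=9), (row=6, col=10), (row=7, col=9)
  Distance 9: (row=0, col=3), (row=0, col=5), (row=1, col=2), (row=1, col=4), (row=1, col=6), (row=2, col=1), (row=3, col=8), (row=4, col=9), (row=5, col=10), (row=7, col=10)
  Distance 10: (row=0, col=2), (row=0, col=4), (row=0, col=6), (row=1, col=1), (row=1, col=7), (row=2, col=8), (row=3, col=9), (row=4, col=10), (row=7, col=11)
  Distance 11: (row=0, col=7), (row=1, col=0), (row=1, col=8), (row=2, col=7), (row=2, col=9), (row=4, col=11)
  Distance 12: (row=0, col=0), (row=0, col=8), (row=1, col=9), (row=2, col=10), (row=3, col=11)
  Distance 13: (row=1, col=10), (row=2, col=11)
  Distance 14: (row=0, col=10), (row=1, col=11)
  Distance 15: (row=0, col=11)
Total reachable: 79 (grid has 79 open cells total)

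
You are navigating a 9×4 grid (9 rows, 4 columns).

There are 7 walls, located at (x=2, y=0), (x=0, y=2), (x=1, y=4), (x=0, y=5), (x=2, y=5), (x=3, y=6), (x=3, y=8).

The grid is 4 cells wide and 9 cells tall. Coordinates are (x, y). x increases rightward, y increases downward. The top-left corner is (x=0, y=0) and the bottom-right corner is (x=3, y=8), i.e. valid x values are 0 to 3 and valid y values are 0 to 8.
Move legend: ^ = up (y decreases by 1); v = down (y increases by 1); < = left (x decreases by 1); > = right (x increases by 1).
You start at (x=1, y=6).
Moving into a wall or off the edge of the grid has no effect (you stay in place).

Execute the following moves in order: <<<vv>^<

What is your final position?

Answer: Final position: (x=0, y=7)

Derivation:
Start: (x=1, y=6)
  < (left): (x=1, y=6) -> (x=0, y=6)
  < (left): blocked, stay at (x=0, y=6)
  < (left): blocked, stay at (x=0, y=6)
  v (down): (x=0, y=6) -> (x=0, y=7)
  v (down): (x=0, y=7) -> (x=0, y=8)
  > (right): (x=0, y=8) -> (x=1, y=8)
  ^ (up): (x=1, y=8) -> (x=1, y=7)
  < (left): (x=1, y=7) -> (x=0, y=7)
Final: (x=0, y=7)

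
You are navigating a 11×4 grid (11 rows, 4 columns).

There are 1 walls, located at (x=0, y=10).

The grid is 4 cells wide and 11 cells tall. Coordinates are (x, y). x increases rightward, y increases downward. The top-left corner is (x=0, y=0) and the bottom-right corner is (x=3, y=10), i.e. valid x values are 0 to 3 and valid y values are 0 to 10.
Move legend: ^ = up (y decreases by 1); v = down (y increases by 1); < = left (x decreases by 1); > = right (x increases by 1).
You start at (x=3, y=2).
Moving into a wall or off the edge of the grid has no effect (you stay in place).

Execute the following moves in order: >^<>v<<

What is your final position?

Start: (x=3, y=2)
  > (right): blocked, stay at (x=3, y=2)
  ^ (up): (x=3, y=2) -> (x=3, y=1)
  < (left): (x=3, y=1) -> (x=2, y=1)
  > (right): (x=2, y=1) -> (x=3, y=1)
  v (down): (x=3, y=1) -> (x=3, y=2)
  < (left): (x=3, y=2) -> (x=2, y=2)
  < (left): (x=2, y=2) -> (x=1, y=2)
Final: (x=1, y=2)

Answer: Final position: (x=1, y=2)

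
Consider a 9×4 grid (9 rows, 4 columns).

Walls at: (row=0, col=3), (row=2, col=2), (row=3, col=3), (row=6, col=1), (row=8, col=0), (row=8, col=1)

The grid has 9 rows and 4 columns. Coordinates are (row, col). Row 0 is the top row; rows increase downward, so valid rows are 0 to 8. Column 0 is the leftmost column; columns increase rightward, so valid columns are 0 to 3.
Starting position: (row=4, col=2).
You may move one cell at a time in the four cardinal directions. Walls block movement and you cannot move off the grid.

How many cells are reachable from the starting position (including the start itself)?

BFS flood-fill from (row=4, col=2):
  Distance 0: (row=4, col=2)
  Distance 1: (row=3, col=2), (row=4, col=1), (row=4, col=3), (row=5, col=2)
  Distance 2: (row=3, col=1), (row=4, col=0), (row=5, col=1), (row=5, col=3), (row=6, col=2)
  Distance 3: (row=2, col=1), (row=3, col=0), (row=5, col=0), (row=6, col=3), (row=7, col=2)
  Distance 4: (row=1, col=1), (row=2, col=0), (row=6, col=0), (row=7, col=1), (row=7, col=3), (row=8, col=2)
  Distance 5: (row=0, col=1), (row=1, col=0), (row=1, col=2), (row=7, col=0), (row=8, col=3)
  Distance 6: (row=0, col=0), (row=0, col=2), (row=1, col=3)
  Distance 7: (row=2, col=3)
Total reachable: 30 (grid has 30 open cells total)

Answer: Reachable cells: 30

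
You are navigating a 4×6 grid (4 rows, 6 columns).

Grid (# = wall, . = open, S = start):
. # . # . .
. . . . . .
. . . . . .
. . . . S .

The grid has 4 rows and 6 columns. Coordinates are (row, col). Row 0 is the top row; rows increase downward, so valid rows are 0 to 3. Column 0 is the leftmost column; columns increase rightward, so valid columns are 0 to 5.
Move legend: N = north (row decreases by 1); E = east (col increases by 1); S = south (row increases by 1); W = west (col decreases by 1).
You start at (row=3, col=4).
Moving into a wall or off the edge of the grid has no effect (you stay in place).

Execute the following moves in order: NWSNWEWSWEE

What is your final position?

Start: (row=3, col=4)
  N (north): (row=3, col=4) -> (row=2, col=4)
  W (west): (row=2, col=4) -> (row=2, col=3)
  S (south): (row=2, col=3) -> (row=3, col=3)
  N (north): (row=3, col=3) -> (row=2, col=3)
  W (west): (row=2, col=3) -> (row=2, col=2)
  E (east): (row=2, col=2) -> (row=2, col=3)
  W (west): (row=2, col=3) -> (row=2, col=2)
  S (south): (row=2, col=2) -> (row=3, col=2)
  W (west): (row=3, col=2) -> (row=3, col=1)
  E (east): (row=3, col=1) -> (row=3, col=2)
  E (east): (row=3, col=2) -> (row=3, col=3)
Final: (row=3, col=3)

Answer: Final position: (row=3, col=3)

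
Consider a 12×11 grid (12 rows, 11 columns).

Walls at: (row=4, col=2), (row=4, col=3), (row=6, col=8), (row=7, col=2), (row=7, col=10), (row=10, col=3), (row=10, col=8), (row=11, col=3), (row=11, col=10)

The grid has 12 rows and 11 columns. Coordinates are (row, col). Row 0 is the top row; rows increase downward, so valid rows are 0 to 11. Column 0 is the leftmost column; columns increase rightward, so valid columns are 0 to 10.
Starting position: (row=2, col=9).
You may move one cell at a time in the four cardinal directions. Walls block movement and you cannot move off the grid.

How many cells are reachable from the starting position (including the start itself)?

Answer: Reachable cells: 123

Derivation:
BFS flood-fill from (row=2, col=9):
  Distance 0: (row=2, col=9)
  Distance 1: (row=1, col=9), (row=2, col=8), (row=2, col=10), (row=3, col=9)
  Distance 2: (row=0, col=9), (row=1, col=8), (row=1, col=10), (row=2, col=7), (row=3, col=8), (row=3, col=10), (row=4, col=9)
  Distance 3: (row=0, col=8), (row=0, col=10), (row=1, col=7), (row=2, col=6), (row=3, col=7), (row=4, col=8), (row=4, col=10), (row=5, col=9)
  Distance 4: (row=0, col=7), (row=1, col=6), (row=2, col=5), (row=3, col=6), (row=4, col=7), (row=5, col=8), (row=5, col=10), (row=6, col=9)
  Distance 5: (row=0, col=6), (row=1, col=5), (row=2, col=4), (row=3, col=5), (row=4, col=6), (row=5, col=7), (row=6, col=10), (row=7, col=9)
  Distance 6: (row=0, col=5), (row=1, col=4), (row=2, col=3), (row=3, col=4), (row=4, col=5), (row=5, col=6), (row=6, col=7), (row=7, col=8), (row=8, col=9)
  Distance 7: (row=0, col=4), (row=1, col=3), (row=2, col=2), (row=3, col=3), (row=4, col=4), (row=5, col=5), (row=6, col=6), (row=7, col=7), (row=8, col=8), (row=8, col=10), (row=9, col=9)
  Distance 8: (row=0, col=3), (row=1, col=2), (row=2, col=1), (row=3, col=2), (row=5, col=4), (row=6, col=5), (row=7, col=6), (row=8, col=7), (row=9, col=8), (row=9, col=10), (row=10, col=9)
  Distance 9: (row=0, col=2), (row=1, col=1), (row=2, col=0), (row=3, col=1), (row=5, col=3), (row=6, col=4), (row=7, col=5), (row=8, col=6), (row=9, col=7), (row=10, col=10), (row=11, col=9)
  Distance 10: (row=0, col=1), (row=1, col=0), (row=3, col=0), (row=4, col=1), (row=5, col=2), (row=6, col=3), (row=7, col=4), (row=8, col=5), (row=9, col=6), (row=10, col=7), (row=11, col=8)
  Distance 11: (row=0, col=0), (row=4, col=0), (row=5, col=1), (row=6, col=2), (row=7, col=3), (row=8, col=4), (row=9, col=5), (row=10, col=6), (row=11, col=7)
  Distance 12: (row=5, col=0), (row=6, col=1), (row=8, col=3), (row=9, col=4), (row=10, col=5), (row=11, col=6)
  Distance 13: (row=6, col=0), (row=7, col=1), (row=8, col=2), (row=9, col=3), (row=10, col=4), (row=11, col=5)
  Distance 14: (row=7, col=0), (row=8, col=1), (row=9, col=2), (row=11, col=4)
  Distance 15: (row=8, col=0), (row=9, col=1), (row=10, col=2)
  Distance 16: (row=9, col=0), (row=10, col=1), (row=11, col=2)
  Distance 17: (row=10, col=0), (row=11, col=1)
  Distance 18: (row=11, col=0)
Total reachable: 123 (grid has 123 open cells total)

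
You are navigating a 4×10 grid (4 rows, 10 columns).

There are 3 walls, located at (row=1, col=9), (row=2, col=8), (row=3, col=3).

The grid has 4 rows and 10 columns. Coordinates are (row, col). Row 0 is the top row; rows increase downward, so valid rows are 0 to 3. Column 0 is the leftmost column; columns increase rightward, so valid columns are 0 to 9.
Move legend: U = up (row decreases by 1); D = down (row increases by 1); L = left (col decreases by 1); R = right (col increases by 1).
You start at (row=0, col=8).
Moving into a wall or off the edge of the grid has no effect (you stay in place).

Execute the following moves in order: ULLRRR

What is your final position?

Start: (row=0, col=8)
  U (up): blocked, stay at (row=0, col=8)
  L (left): (row=0, col=8) -> (row=0, col=7)
  L (left): (row=0, col=7) -> (row=0, col=6)
  R (right): (row=0, col=6) -> (row=0, col=7)
  R (right): (row=0, col=7) -> (row=0, col=8)
  R (right): (row=0, col=8) -> (row=0, col=9)
Final: (row=0, col=9)

Answer: Final position: (row=0, col=9)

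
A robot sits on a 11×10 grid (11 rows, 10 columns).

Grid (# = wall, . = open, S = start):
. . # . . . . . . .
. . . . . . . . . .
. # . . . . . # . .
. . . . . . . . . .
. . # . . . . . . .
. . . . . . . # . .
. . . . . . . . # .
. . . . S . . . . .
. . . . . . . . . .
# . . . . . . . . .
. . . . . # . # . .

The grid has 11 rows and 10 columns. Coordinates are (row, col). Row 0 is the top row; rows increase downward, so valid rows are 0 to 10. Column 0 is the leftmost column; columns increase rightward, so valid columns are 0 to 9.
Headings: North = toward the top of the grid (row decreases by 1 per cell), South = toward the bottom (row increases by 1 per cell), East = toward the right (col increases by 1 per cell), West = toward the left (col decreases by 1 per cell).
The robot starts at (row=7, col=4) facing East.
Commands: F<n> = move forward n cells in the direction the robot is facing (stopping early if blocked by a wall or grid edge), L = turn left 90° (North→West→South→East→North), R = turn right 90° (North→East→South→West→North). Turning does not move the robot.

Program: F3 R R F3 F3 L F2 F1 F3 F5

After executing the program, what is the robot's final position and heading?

Answer: Final position: (row=10, col=1), facing South

Derivation:
Start: (row=7, col=4), facing East
  F3: move forward 3, now at (row=7, col=7)
  R: turn right, now facing South
  R: turn right, now facing West
  F3: move forward 3, now at (row=7, col=4)
  F3: move forward 3, now at (row=7, col=1)
  L: turn left, now facing South
  F2: move forward 2, now at (row=9, col=1)
  F1: move forward 1, now at (row=10, col=1)
  F3: move forward 0/3 (blocked), now at (row=10, col=1)
  F5: move forward 0/5 (blocked), now at (row=10, col=1)
Final: (row=10, col=1), facing South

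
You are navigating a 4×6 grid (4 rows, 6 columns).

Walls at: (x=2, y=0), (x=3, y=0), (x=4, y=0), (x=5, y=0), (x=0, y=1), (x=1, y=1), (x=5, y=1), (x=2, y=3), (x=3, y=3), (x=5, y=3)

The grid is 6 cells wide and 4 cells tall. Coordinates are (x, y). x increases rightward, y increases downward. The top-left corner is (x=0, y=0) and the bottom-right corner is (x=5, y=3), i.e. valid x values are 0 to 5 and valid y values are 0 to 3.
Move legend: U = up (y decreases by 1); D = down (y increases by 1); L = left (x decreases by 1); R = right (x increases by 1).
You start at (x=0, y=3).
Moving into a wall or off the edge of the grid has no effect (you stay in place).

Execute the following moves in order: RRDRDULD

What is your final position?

Start: (x=0, y=3)
  R (right): (x=0, y=3) -> (x=1, y=3)
  R (right): blocked, stay at (x=1, y=3)
  D (down): blocked, stay at (x=1, y=3)
  R (right): blocked, stay at (x=1, y=3)
  D (down): blocked, stay at (x=1, y=3)
  U (up): (x=1, y=3) -> (x=1, y=2)
  L (left): (x=1, y=2) -> (x=0, y=2)
  D (down): (x=0, y=2) -> (x=0, y=3)
Final: (x=0, y=3)

Answer: Final position: (x=0, y=3)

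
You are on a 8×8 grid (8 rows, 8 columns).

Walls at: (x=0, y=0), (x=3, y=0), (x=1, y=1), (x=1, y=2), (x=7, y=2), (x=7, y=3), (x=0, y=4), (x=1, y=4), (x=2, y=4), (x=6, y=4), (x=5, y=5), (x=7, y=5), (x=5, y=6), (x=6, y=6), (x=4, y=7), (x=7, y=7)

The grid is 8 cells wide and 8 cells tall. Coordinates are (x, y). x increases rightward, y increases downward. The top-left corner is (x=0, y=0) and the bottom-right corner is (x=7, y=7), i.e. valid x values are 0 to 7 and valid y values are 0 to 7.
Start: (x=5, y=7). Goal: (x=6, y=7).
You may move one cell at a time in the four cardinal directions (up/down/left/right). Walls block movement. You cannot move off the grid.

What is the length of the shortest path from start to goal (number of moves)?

Answer: Shortest path length: 1

Derivation:
BFS from (x=5, y=7) until reaching (x=6, y=7):
  Distance 0: (x=5, y=7)
  Distance 1: (x=6, y=7)  <- goal reached here
One shortest path (1 moves): (x=5, y=7) -> (x=6, y=7)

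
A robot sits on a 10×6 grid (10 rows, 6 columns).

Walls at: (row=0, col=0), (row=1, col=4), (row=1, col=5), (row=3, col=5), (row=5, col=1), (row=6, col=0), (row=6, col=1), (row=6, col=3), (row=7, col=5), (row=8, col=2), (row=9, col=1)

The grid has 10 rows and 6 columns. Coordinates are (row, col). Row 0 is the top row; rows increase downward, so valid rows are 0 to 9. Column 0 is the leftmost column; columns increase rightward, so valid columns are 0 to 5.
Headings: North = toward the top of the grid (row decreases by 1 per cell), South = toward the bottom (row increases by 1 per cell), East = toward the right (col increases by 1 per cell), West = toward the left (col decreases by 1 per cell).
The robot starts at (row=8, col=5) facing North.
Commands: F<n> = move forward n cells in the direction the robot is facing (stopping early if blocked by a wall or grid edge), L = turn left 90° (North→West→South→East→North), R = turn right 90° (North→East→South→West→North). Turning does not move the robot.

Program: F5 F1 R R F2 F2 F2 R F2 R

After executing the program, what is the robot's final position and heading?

Start: (row=8, col=5), facing North
  F5: move forward 0/5 (blocked), now at (row=8, col=5)
  F1: move forward 0/1 (blocked), now at (row=8, col=5)
  R: turn right, now facing East
  R: turn right, now facing South
  F2: move forward 1/2 (blocked), now at (row=9, col=5)
  F2: move forward 0/2 (blocked), now at (row=9, col=5)
  F2: move forward 0/2 (blocked), now at (row=9, col=5)
  R: turn right, now facing West
  F2: move forward 2, now at (row=9, col=3)
  R: turn right, now facing North
Final: (row=9, col=3), facing North

Answer: Final position: (row=9, col=3), facing North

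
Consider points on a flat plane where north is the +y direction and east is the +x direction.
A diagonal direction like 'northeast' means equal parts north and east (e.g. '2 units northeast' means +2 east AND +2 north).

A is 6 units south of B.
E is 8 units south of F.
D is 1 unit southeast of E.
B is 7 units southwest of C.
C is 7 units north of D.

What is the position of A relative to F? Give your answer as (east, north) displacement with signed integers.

Answer: A is at (east=-6, north=-15) relative to F.

Derivation:
Place F at the origin (east=0, north=0).
  E is 8 units south of F: delta (east=+0, north=-8); E at (east=0, north=-8).
  D is 1 unit southeast of E: delta (east=+1, north=-1); D at (east=1, north=-9).
  C is 7 units north of D: delta (east=+0, north=+7); C at (east=1, north=-2).
  B is 7 units southwest of C: delta (east=-7, north=-7); B at (east=-6, north=-9).
  A is 6 units south of B: delta (east=+0, north=-6); A at (east=-6, north=-15).
Therefore A relative to F: (east=-6, north=-15).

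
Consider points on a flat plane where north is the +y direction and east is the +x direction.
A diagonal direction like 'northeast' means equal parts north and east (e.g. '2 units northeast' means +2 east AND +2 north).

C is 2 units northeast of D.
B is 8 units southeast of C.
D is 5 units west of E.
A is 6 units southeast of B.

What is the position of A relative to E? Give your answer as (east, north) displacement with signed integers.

Answer: A is at (east=11, north=-12) relative to E.

Derivation:
Place E at the origin (east=0, north=0).
  D is 5 units west of E: delta (east=-5, north=+0); D at (east=-5, north=0).
  C is 2 units northeast of D: delta (east=+2, north=+2); C at (east=-3, north=2).
  B is 8 units southeast of C: delta (east=+8, north=-8); B at (east=5, north=-6).
  A is 6 units southeast of B: delta (east=+6, north=-6); A at (east=11, north=-12).
Therefore A relative to E: (east=11, north=-12).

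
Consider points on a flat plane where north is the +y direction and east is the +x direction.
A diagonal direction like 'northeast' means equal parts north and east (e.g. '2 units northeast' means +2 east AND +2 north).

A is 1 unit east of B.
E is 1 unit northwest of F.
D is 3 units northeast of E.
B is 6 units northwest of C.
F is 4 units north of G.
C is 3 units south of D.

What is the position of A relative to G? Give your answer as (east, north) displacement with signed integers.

Answer: A is at (east=-3, north=11) relative to G.

Derivation:
Place G at the origin (east=0, north=0).
  F is 4 units north of G: delta (east=+0, north=+4); F at (east=0, north=4).
  E is 1 unit northwest of F: delta (east=-1, north=+1); E at (east=-1, north=5).
  D is 3 units northeast of E: delta (east=+3, north=+3); D at (east=2, north=8).
  C is 3 units south of D: delta (east=+0, north=-3); C at (east=2, north=5).
  B is 6 units northwest of C: delta (east=-6, north=+6); B at (east=-4, north=11).
  A is 1 unit east of B: delta (east=+1, north=+0); A at (east=-3, north=11).
Therefore A relative to G: (east=-3, north=11).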